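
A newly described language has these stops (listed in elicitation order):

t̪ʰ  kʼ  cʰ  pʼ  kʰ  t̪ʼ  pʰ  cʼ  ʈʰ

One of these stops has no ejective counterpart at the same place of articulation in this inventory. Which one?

Bilabial: /pʰ/ ~ /pʼ/
Dental: /t̪ʰ/ ~ /t̪ʼ/
Palatal: /cʰ/ ~ /cʼ/
Velar: /kʰ/ ~ /kʼ/
Retroflex: only /ʈʰ/ (aspirated); no ejective partner.
So /ʈʰ/ is the unpaired segment.

/ʈʰ/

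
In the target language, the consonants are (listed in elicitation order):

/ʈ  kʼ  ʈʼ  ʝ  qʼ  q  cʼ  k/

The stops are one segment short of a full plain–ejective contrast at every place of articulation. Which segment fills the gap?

/c/

Plain: /ʈ/ (retroflex), /k/ (velar), /q/ (uvular).
Ejective: /ʈʼ/ (retroflex), /cʼ/ (palatal), /kʼ/ (velar), /qʼ/ (uvular).
The palatal row has no plain member, so the gap is the plain palatal stop /c/.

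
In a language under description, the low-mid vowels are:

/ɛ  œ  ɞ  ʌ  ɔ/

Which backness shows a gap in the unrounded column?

Unrounded: /ɛ/ (front), /ʌ/ (back).
Rounded: /œ/ (front), /ɞ/ (central), /ɔ/ (back).
Every backness has an unrounded member except central, where /ɜ/ would be expected.

central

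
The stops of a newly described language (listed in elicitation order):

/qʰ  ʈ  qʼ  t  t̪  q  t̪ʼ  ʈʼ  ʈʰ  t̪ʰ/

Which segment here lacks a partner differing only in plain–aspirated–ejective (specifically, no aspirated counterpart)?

Dental: /t̪/ ~ /t̪ʰ/ ~ /t̪ʼ/
Retroflex: /ʈ/ ~ /ʈʰ/ ~ /ʈʼ/
Uvular: /q/ ~ /qʰ/ ~ /qʼ/
Alveolar: only /t/ (plain); no aspirated partner.
So /t/ is the unpaired segment.

/t/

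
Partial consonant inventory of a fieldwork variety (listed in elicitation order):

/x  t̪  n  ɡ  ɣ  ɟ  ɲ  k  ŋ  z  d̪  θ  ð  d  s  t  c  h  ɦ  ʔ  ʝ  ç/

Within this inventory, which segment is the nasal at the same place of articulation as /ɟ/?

/ɲ/

/ɟ/ is a voiced palatal stop.
The nasal at the same place is a palatal nasal — in this inventory, /ɲ/.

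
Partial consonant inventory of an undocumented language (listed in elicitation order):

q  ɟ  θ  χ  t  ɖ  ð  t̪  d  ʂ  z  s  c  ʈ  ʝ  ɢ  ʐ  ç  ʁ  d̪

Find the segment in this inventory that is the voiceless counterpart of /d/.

/t/

/d/ is a voiced alveolar stop.
The voiceless counterpart is a voiceless alveolar stop — in this inventory, /t/.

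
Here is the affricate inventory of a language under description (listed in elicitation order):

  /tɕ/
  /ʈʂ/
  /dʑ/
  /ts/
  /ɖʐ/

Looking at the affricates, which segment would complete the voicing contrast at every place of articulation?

alveolar: voiceless /ts/, voiced —.
retroflex: voiceless /ʈʂ/, voiced /ɖʐ/.
alveolo-palatal: voiceless /tɕ/, voiced /dʑ/.
The alveolar row has no voiced member, so the gap is the voiced alveolar affricate /dz/.

/dz/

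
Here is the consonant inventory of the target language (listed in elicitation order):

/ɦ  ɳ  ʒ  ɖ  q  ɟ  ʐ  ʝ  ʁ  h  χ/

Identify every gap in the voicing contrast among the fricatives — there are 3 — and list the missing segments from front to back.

postalveolar: voiceless —, voiced /ʒ/.
retroflex: voiceless —, voiced /ʐ/.
palatal: voiceless —, voiced /ʝ/.
uvular: voiceless /χ/, voiced /ʁ/.
glottal: voiceless /h/, voiced /ɦ/.
Gaps, from front to back: postalveolar lacks voiceless (/ʃ/); retroflex lacks voiceless (/ʂ/); palatal lacks voiceless (/ç/).

/ʃ/, /ʂ/, /ç/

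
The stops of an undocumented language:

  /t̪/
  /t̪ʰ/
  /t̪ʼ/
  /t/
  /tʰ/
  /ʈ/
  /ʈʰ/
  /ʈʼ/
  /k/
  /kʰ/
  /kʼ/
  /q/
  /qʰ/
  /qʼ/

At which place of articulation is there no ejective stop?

alveolar

Plain: /t̪/ (dental), /t/ (alveolar), /ʈ/ (retroflex), /k/ (velar), /q/ (uvular).
Aspirated: /t̪ʰ/ (dental), /tʰ/ (alveolar), /ʈʰ/ (retroflex), /kʰ/ (velar), /qʰ/ (uvular).
Ejective: /t̪ʼ/ (dental), /ʈʼ/ (retroflex), /kʼ/ (velar), /qʼ/ (uvular).
Every place of articulation has an ejective member except alveolar, where /tʼ/ would be expected.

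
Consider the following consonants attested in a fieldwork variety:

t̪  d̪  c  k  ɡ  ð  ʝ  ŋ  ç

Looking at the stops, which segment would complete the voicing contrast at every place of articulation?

/ɟ/

place of articulation  voiceless  voiced  
dental            t̪        d̪      
palatal           c         —       
velar             k         ɡ       
The palatal row has no voiced member, so the gap is the voiced palatal stop /ɟ/.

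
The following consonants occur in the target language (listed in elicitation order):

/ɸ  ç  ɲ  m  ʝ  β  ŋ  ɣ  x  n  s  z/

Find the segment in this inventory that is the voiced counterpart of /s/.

/s/ is a voiceless alveolar fricative.
The voiced counterpart is a voiced alveolar fricative — in this inventory, /z/.

/z/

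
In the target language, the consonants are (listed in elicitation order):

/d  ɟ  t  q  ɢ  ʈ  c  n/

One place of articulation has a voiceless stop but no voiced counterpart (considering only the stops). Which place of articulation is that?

retroflex

Voiceless: /t/ (alveolar), /ʈ/ (retroflex), /c/ (palatal), /q/ (uvular).
Voiced: /d/ (alveolar), /ɟ/ (palatal), /ɢ/ (uvular).
Every place of articulation has a voiced member except retroflex, where /ɖ/ would be expected.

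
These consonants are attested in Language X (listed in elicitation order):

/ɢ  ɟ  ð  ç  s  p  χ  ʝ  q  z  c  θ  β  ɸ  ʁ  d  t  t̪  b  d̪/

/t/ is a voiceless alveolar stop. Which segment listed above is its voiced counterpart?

/d/

The voiced counterpart is a voiced alveolar stop — in this inventory, /d/.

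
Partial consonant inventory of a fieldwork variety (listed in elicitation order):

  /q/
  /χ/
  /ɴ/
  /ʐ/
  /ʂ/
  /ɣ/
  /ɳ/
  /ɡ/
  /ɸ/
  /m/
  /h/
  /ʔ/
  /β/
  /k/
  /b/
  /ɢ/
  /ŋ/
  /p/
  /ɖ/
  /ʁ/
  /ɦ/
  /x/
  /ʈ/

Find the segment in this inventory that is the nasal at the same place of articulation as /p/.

/m/

/p/ is a voiceless bilabial stop.
The nasal at the same place is a bilabial nasal — in this inventory, /m/.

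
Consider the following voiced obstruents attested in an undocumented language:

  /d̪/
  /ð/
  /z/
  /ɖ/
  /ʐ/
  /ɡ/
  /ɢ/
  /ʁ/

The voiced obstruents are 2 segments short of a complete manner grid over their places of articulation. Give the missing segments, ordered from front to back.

/d/, /ɣ/

place of articulation  stop      fricative
dental            d̪        ð       
alveolar          —         z       
retroflex         ɖ         ʐ       
velar             ɡ         —       
uvular            ɢ         ʁ       
Gaps, from front to back: alveolar lacks stop (/d/); velar lacks fricative (/ɣ/).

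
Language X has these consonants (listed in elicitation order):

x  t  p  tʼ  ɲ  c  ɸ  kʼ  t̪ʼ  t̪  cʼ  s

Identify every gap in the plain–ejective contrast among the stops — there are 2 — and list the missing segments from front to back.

/pʼ/, /k/

Plain: /p/ (bilabial), /t̪/ (dental), /t/ (alveolar), /c/ (palatal).
Ejective: /t̪ʼ/ (dental), /tʼ/ (alveolar), /cʼ/ (palatal), /kʼ/ (velar).
Gaps, from front to back: bilabial lacks ejective (/pʼ/); velar lacks plain (/k/).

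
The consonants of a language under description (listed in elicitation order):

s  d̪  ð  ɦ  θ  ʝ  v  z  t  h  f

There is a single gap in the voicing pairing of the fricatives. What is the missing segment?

/ç/

place of articulation  voiceless  voiced  
labiodental       f         v       
dental            θ         ð       
alveolar          s         z       
palatal           —         ʝ       
glottal           h         ɦ       
The palatal row has no voiceless member, so the gap is the voiceless palatal fricative /ç/.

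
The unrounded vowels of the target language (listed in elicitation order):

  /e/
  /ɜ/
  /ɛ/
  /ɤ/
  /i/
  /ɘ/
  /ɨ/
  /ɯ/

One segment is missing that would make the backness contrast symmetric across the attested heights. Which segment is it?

/ʌ/

Front: /i/ (high), /e/ (high-mid), /ɛ/ (low-mid).
Central: /ɨ/ (high), /ɘ/ (high-mid), /ɜ/ (low-mid).
Back: /ɯ/ (high), /ɤ/ (high-mid).
The low-mid row has no back member, so the gap is the low-mid back unrounded vowel /ʌ/.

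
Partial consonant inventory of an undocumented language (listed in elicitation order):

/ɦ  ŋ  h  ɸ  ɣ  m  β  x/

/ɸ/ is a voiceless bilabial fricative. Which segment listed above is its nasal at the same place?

The nasal at the same place is a bilabial nasal — in this inventory, /m/.

/m/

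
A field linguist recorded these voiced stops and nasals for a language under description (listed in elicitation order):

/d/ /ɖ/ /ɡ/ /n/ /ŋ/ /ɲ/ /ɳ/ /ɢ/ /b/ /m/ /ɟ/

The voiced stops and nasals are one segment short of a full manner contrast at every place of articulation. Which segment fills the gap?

/ɴ/

place of articulation  oral stop  nasal   
bilabial          b         m       
alveolar          d         n       
retroflex         ɖ         ɳ       
palatal           ɟ         ɲ       
velar             ɡ         ŋ       
uvular            ɢ         —       
The uvular row has no nasal member, so the gap is the uvular nasal /ɴ/.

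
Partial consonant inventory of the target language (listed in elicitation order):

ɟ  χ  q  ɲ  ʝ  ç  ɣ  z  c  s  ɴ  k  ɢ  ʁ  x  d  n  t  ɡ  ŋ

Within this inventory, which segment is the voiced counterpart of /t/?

/t/ is a voiceless alveolar stop.
The voiced counterpart is a voiced alveolar stop — in this inventory, /d/.

/d/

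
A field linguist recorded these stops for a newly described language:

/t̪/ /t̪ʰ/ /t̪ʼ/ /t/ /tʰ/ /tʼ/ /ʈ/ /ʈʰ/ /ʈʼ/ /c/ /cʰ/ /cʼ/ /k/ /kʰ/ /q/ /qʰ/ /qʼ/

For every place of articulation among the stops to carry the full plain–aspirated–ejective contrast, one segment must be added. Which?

/kʼ/

Plain: /t̪/ (dental), /t/ (alveolar), /ʈ/ (retroflex), /c/ (palatal), /k/ (velar), /q/ (uvular).
Aspirated: /t̪ʰ/ (dental), /tʰ/ (alveolar), /ʈʰ/ (retroflex), /cʰ/ (palatal), /kʰ/ (velar), /qʰ/ (uvular).
Ejective: /t̪ʼ/ (dental), /tʼ/ (alveolar), /ʈʼ/ (retroflex), /cʼ/ (palatal), /qʼ/ (uvular).
The velar row has no ejective member, so the gap is the ejective velar stop /kʼ/.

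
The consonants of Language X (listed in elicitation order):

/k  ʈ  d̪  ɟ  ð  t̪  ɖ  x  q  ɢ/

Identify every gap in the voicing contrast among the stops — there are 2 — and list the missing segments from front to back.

/c/, /ɡ/

Voiceless: /t̪/ (dental), /ʈ/ (retroflex), /k/ (velar), /q/ (uvular).
Voiced: /d̪/ (dental), /ɖ/ (retroflex), /ɟ/ (palatal), /ɢ/ (uvular).
Gaps, from front to back: palatal lacks voiceless (/c/); velar lacks voiced (/ɡ/).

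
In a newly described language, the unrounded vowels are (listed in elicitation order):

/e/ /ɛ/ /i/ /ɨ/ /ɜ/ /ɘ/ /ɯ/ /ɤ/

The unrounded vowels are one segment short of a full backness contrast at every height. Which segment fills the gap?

/ʌ/

high: front /i/, central /ɨ/, back /ɯ/.
high-mid: front /e/, central /ɘ/, back /ɤ/.
low-mid: front /ɛ/, central /ɜ/, back —.
The low-mid row has no back member, so the gap is the low-mid back unrounded vowel /ʌ/.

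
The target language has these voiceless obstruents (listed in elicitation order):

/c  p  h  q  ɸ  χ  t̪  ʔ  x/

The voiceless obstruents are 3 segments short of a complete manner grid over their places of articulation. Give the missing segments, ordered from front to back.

Stop: /p/ (bilabial), /t̪/ (dental), /c/ (palatal), /q/ (uvular), /ʔ/ (glottal).
Fricative: /ɸ/ (bilabial), /x/ (velar), /χ/ (uvular), /h/ (glottal).
Gaps, from front to back: dental lacks fricative (/θ/); palatal lacks fricative (/ç/); velar lacks stop (/k/).

/θ/, /ç/, /k/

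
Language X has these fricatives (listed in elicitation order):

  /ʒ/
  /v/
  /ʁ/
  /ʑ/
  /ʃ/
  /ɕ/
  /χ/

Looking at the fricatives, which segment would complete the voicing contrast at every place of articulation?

place of articulation  voiceless  voiced  
labiodental       —         v       
postalveolar      ʃ         ʒ       
alveolo-palatal   ɕ         ʑ       
uvular            χ         ʁ       
The labiodental row has no voiceless member, so the gap is the voiceless labiodental fricative /f/.

/f/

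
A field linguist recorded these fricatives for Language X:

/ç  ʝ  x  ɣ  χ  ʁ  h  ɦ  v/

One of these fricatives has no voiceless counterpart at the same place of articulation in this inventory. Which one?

/v/

Palatal: /ç/ ~ /ʝ/
Velar: /x/ ~ /ɣ/
Uvular: /χ/ ~ /ʁ/
Glottal: /h/ ~ /ɦ/
Labiodental: only /v/ (voiced); no voiceless partner.
So /v/ is the unpaired segment.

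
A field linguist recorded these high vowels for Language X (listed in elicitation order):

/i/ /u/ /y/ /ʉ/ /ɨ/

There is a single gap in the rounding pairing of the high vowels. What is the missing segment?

/ɯ/

Unrounded: /i/ (front), /ɨ/ (central).
Rounded: /y/ (front), /ʉ/ (central), /u/ (back).
The back row has no unrounded member, so the gap is the back unrounded vowel /ɯ/.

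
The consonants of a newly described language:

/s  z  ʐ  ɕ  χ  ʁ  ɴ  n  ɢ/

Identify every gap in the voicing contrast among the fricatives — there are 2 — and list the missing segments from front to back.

/ʂ/, /ʑ/

Voiceless: /s/ (alveolar), /ɕ/ (alveolo-palatal), /χ/ (uvular).
Voiced: /z/ (alveolar), /ʐ/ (retroflex), /ʁ/ (uvular).
Gaps, from front to back: retroflex lacks voiceless (/ʂ/); alveolo-palatal lacks voiced (/ʑ/).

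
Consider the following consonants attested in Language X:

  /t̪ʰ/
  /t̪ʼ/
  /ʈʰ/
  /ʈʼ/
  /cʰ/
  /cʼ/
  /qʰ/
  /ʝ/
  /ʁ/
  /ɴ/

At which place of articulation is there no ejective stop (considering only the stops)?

uvular

Aspirated: /t̪ʰ/ (dental), /ʈʰ/ (retroflex), /cʰ/ (palatal), /qʰ/ (uvular).
Ejective: /t̪ʼ/ (dental), /ʈʼ/ (retroflex), /cʼ/ (palatal).
Every place of articulation has an ejective member except uvular, where /qʼ/ would be expected.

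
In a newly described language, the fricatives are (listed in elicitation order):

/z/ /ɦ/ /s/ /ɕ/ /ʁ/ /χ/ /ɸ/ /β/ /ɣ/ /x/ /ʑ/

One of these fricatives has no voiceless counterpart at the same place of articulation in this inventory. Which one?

/ɦ/

Bilabial: /ɸ/ ~ /β/
Alveolar: /s/ ~ /z/
Alveolo-palatal: /ɕ/ ~ /ʑ/
Velar: /x/ ~ /ɣ/
Uvular: /χ/ ~ /ʁ/
Glottal: only /ɦ/ (voiced); no voiceless partner.
So /ɦ/ is the unpaired segment.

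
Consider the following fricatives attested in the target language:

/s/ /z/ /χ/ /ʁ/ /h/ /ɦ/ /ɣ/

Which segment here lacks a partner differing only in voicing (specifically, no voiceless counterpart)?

/ɣ/

Alveolar: /s/ ~ /z/
Uvular: /χ/ ~ /ʁ/
Glottal: /h/ ~ /ɦ/
Velar: only /ɣ/ (voiced); no voiceless partner.
So /ɣ/ is the unpaired segment.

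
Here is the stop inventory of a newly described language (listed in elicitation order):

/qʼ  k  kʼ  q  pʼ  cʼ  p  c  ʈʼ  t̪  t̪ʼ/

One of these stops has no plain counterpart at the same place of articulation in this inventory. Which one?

Bilabial: /p/ ~ /pʼ/
Dental: /t̪/ ~ /t̪ʼ/
Palatal: /c/ ~ /cʼ/
Velar: /k/ ~ /kʼ/
Uvular: /q/ ~ /qʼ/
Retroflex: only /ʈʼ/ (ejective); no plain partner.
So /ʈʼ/ is the unpaired segment.

/ʈʼ/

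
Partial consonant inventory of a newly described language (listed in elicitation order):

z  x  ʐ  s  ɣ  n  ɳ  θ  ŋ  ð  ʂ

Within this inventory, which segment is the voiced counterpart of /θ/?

/θ/ is a voiceless dental fricative.
The voiced counterpart is a voiced dental fricative — in this inventory, /ð/.

/ð/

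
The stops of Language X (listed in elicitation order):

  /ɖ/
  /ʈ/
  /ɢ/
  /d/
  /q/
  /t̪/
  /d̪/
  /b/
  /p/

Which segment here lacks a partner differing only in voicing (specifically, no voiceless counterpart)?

Bilabial: /p/ ~ /b/
Dental: /t̪/ ~ /d̪/
Retroflex: /ʈ/ ~ /ɖ/
Uvular: /q/ ~ /ɢ/
Alveolar: only /d/ (voiced); no voiceless partner.
So /d/ is the unpaired segment.

/d/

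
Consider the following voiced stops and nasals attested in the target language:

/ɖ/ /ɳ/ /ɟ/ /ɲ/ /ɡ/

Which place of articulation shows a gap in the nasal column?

place of articulation  oral stop  nasal   
retroflex         ɖ         ɳ       
palatal           ɟ         ɲ       
velar             ɡ         —       
Every place of articulation has a nasal member except velar, where /ŋ/ would be expected.

velar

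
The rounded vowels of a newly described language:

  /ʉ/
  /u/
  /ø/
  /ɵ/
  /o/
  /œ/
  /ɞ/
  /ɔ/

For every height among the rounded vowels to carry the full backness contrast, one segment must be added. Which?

Front: /ø/ (high-mid), /œ/ (low-mid).
Central: /ʉ/ (high), /ɵ/ (high-mid), /ɞ/ (low-mid).
Back: /u/ (high), /o/ (high-mid), /ɔ/ (low-mid).
The high row has no front member, so the gap is the high front rounded vowel /y/.

/y/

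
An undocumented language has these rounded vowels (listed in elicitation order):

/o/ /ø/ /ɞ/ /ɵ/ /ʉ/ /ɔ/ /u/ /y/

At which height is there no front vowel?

high: front /y/, central /ʉ/, back /u/.
high-mid: front /ø/, central /ɵ/, back /o/.
low-mid: front —, central /ɞ/, back /ɔ/.
Every height has a front member except low-mid, where /œ/ would be expected.

low-mid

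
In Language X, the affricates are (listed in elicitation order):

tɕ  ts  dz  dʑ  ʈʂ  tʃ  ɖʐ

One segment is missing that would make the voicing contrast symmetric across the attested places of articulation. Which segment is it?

/dʒ/

place of articulation  voiceless  voiced  
alveolar          ts        dz      
postalveolar      tʃ        —       
retroflex         ʈʂ        ɖʐ      
alveolo-palatal   tɕ        dʑ      
The postalveolar row has no voiced member, so the gap is the voiced postalveolar affricate /dʒ/.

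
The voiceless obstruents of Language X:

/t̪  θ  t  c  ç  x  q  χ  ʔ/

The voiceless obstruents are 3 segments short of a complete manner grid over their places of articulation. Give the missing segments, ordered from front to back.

place of articulation  stop      fricative
dental            t̪        θ       
alveolar          t         —       
palatal           c         ç       
velar             —         x       
uvular            q         χ       
glottal           ʔ         —       
Gaps, from front to back: alveolar lacks fricative (/s/); velar lacks stop (/k/); glottal lacks fricative (/h/).

/s/, /k/, /h/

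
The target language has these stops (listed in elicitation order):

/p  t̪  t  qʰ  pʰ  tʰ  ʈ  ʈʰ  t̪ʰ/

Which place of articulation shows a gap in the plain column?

uvular

bilabial: plain /p/, aspirated /pʰ/.
dental: plain /t̪/, aspirated /t̪ʰ/.
alveolar: plain /t/, aspirated /tʰ/.
retroflex: plain /ʈ/, aspirated /ʈʰ/.
uvular: plain —, aspirated /qʰ/.
Every place of articulation has a plain member except uvular, where /q/ would be expected.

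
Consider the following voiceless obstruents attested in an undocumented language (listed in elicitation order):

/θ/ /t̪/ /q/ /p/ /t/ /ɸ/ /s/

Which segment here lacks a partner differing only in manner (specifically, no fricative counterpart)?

/q/

Bilabial: /p/ ~ /ɸ/
Dental: /t̪/ ~ /θ/
Alveolar: /t/ ~ /s/
Uvular: only /q/ (stop); no fricative partner.
So /q/ is the unpaired segment.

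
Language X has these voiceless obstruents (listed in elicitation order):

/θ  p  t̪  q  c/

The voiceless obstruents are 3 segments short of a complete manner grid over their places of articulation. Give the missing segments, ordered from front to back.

place of articulation  stop      fricative
bilabial          p         —       
dental            t̪        θ       
palatal           c         —       
uvular            q         —       
Gaps, from front to back: bilabial lacks fricative (/ɸ/); palatal lacks fricative (/ç/); uvular lacks fricative (/χ/).

/ɸ/, /ç/, /χ/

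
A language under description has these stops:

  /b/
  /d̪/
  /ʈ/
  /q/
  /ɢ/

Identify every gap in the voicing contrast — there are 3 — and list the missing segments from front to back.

/p/, /t̪/, /ɖ/

place of articulation  voiceless  voiced  
bilabial          —         b       
dental            —         d̪      
retroflex         ʈ         —       
uvular            q         ɢ       
Gaps, from front to back: bilabial lacks voiceless (/p/); dental lacks voiceless (/t̪/); retroflex lacks voiced (/ɖ/).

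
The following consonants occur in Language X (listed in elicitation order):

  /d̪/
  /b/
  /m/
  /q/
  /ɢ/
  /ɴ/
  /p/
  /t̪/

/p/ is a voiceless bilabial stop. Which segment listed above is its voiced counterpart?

/b/

The voiced counterpart is a voiced bilabial stop — in this inventory, /b/.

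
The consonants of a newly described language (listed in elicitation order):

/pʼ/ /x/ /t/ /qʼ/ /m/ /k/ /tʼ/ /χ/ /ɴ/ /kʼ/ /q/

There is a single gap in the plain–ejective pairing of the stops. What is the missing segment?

place of articulation  plain     ejective
bilabial          —         pʼ      
alveolar          t         tʼ      
velar             k         kʼ      
uvular            q         qʼ      
The bilabial row has no plain member, so the gap is the plain bilabial stop /p/.

/p/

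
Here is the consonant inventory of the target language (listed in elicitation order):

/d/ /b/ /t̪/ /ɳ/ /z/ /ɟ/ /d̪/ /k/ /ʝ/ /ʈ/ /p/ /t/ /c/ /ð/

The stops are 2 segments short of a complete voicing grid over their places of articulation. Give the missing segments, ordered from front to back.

bilabial: voiceless /p/, voiced /b/.
dental: voiceless /t̪/, voiced /d̪/.
alveolar: voiceless /t/, voiced /d/.
retroflex: voiceless /ʈ/, voiced —.
palatal: voiceless /c/, voiced /ɟ/.
velar: voiceless /k/, voiced —.
Gaps, from front to back: retroflex lacks voiced (/ɖ/); velar lacks voiced (/ɡ/).

/ɖ/, /ɡ/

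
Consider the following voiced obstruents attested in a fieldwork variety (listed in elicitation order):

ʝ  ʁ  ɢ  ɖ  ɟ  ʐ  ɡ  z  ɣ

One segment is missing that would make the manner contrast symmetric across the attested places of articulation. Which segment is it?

Stop: /ɖ/ (retroflex), /ɟ/ (palatal), /ɡ/ (velar), /ɢ/ (uvular).
Fricative: /z/ (alveolar), /ʐ/ (retroflex), /ʝ/ (palatal), /ɣ/ (velar), /ʁ/ (uvular).
The alveolar row has no stop member, so the gap is the alveolar stop /d/.

/d/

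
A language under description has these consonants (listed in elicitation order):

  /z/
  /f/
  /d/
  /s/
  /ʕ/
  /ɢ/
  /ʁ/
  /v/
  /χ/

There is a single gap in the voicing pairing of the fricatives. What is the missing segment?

Voiceless: /f/ (labiodental), /s/ (alveolar), /χ/ (uvular).
Voiced: /v/ (labiodental), /z/ (alveolar), /ʁ/ (uvular), /ʕ/ (pharyngeal).
The pharyngeal row has no voiceless member, so the gap is the voiceless pharyngeal fricative /ħ/.

/ħ/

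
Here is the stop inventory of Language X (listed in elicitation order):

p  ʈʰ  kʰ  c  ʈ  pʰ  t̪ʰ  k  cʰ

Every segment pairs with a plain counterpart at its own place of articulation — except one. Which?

/t̪ʰ/

Bilabial: /p/ ~ /pʰ/
Retroflex: /ʈ/ ~ /ʈʰ/
Palatal: /c/ ~ /cʰ/
Velar: /k/ ~ /kʰ/
Dental: only /t̪ʰ/ (aspirated); no plain partner.
So /t̪ʰ/ is the unpaired segment.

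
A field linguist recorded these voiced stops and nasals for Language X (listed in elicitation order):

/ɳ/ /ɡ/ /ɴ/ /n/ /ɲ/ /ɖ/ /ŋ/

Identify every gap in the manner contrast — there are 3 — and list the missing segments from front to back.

Oral stop: /ɖ/ (retroflex), /ɡ/ (velar).
Nasal: /n/ (alveolar), /ɳ/ (retroflex), /ɲ/ (palatal), /ŋ/ (velar), /ɴ/ (uvular).
Gaps, from front to back: alveolar lacks oral stop (/d/); palatal lacks oral stop (/ɟ/); uvular lacks oral stop (/ɢ/).

/d/, /ɟ/, /ɢ/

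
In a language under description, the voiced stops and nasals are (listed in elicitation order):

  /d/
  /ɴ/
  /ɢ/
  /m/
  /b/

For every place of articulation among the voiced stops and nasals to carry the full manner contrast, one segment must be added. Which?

Oral stop: /b/ (bilabial), /d/ (alveolar), /ɢ/ (uvular).
Nasal: /m/ (bilabial), /ɴ/ (uvular).
The alveolar row has no nasal member, so the gap is the alveolar nasal /n/.

/n/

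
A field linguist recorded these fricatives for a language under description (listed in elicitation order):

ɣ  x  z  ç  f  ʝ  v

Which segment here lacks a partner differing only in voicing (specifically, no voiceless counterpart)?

Labiodental: /f/ ~ /v/
Palatal: /ç/ ~ /ʝ/
Velar: /x/ ~ /ɣ/
Alveolar: only /z/ (voiced); no voiceless partner.
So /z/ is the unpaired segment.

/z/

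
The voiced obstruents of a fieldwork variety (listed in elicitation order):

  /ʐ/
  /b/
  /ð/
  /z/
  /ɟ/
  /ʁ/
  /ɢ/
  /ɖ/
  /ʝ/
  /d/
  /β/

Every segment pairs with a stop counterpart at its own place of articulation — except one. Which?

/ð/

Bilabial: /b/ ~ /β/
Alveolar: /d/ ~ /z/
Retroflex: /ɖ/ ~ /ʐ/
Palatal: /ɟ/ ~ /ʝ/
Uvular: /ɢ/ ~ /ʁ/
Dental: only /ð/ (fricative); no stop partner.
So /ð/ is the unpaired segment.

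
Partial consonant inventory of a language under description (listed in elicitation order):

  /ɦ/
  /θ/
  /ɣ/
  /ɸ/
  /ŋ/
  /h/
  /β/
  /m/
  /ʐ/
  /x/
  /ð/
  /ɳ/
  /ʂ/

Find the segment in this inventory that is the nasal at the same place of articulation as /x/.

/ŋ/

/x/ is a voiceless velar fricative.
The nasal at the same place is a velar nasal — in this inventory, /ŋ/.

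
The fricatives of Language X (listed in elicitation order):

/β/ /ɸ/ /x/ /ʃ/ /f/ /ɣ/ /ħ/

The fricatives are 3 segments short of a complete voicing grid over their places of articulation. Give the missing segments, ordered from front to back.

bilabial: voiceless /ɸ/, voiced /β/.
labiodental: voiceless /f/, voiced —.
postalveolar: voiceless /ʃ/, voiced —.
velar: voiceless /x/, voiced /ɣ/.
pharyngeal: voiceless /ħ/, voiced —.
Gaps, from front to back: labiodental lacks voiced (/v/); postalveolar lacks voiced (/ʒ/); pharyngeal lacks voiced (/ʕ/).

/v/, /ʒ/, /ʕ/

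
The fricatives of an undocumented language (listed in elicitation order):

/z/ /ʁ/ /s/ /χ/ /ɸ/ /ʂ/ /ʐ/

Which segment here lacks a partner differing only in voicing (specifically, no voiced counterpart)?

Alveolar: /s/ ~ /z/
Retroflex: /ʂ/ ~ /ʐ/
Uvular: /χ/ ~ /ʁ/
Bilabial: only /ɸ/ (voiceless); no voiced partner.
So /ɸ/ is the unpaired segment.

/ɸ/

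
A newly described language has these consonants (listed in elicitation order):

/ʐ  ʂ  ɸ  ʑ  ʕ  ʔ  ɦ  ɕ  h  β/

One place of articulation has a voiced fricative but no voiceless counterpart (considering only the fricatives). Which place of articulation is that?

bilabial: voiceless /ɸ/, voiced /β/.
retroflex: voiceless /ʂ/, voiced /ʐ/.
alveolo-palatal: voiceless /ɕ/, voiced /ʑ/.
pharyngeal: voiceless —, voiced /ʕ/.
glottal: voiceless /h/, voiced /ɦ/.
Every place of articulation has a voiceless member except pharyngeal, where /ħ/ would be expected.

pharyngeal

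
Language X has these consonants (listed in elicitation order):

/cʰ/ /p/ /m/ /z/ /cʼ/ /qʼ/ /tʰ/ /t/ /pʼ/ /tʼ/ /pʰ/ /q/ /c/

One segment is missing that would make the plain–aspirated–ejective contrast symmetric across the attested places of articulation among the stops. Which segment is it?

/qʰ/

bilabial: plain /p/, aspirated /pʰ/, ejective /pʼ/.
alveolar: plain /t/, aspirated /tʰ/, ejective /tʼ/.
palatal: plain /c/, aspirated /cʰ/, ejective /cʼ/.
uvular: plain /q/, aspirated —, ejective /qʼ/.
The uvular row has no aspirated member, so the gap is the aspirated uvular stop /qʰ/.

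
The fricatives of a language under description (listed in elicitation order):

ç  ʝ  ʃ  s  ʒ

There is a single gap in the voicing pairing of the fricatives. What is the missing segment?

Voiceless: /s/ (alveolar), /ʃ/ (postalveolar), /ç/ (palatal).
Voiced: /ʒ/ (postalveolar), /ʝ/ (palatal).
The alveolar row has no voiced member, so the gap is the voiced alveolar fricative /z/.

/z/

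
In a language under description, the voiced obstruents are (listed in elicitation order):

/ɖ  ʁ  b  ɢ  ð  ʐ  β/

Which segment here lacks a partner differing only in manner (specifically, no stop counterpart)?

/ð/

Bilabial: /b/ ~ /β/
Retroflex: /ɖ/ ~ /ʐ/
Uvular: /ɢ/ ~ /ʁ/
Dental: only /ð/ (fricative); no stop partner.
So /ð/ is the unpaired segment.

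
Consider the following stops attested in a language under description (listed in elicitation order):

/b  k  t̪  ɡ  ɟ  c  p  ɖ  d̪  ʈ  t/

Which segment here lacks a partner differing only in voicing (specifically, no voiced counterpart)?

/t/

Bilabial: /p/ ~ /b/
Dental: /t̪/ ~ /d̪/
Retroflex: /ʈ/ ~ /ɖ/
Palatal: /c/ ~ /ɟ/
Velar: /k/ ~ /ɡ/
Alveolar: only /t/ (voiceless); no voiced partner.
So /t/ is the unpaired segment.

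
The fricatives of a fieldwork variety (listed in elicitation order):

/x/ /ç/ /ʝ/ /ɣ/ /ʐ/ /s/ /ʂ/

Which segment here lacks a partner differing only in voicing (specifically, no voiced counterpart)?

Retroflex: /ʂ/ ~ /ʐ/
Palatal: /ç/ ~ /ʝ/
Velar: /x/ ~ /ɣ/
Alveolar: only /s/ (voiceless); no voiced partner.
So /s/ is the unpaired segment.

/s/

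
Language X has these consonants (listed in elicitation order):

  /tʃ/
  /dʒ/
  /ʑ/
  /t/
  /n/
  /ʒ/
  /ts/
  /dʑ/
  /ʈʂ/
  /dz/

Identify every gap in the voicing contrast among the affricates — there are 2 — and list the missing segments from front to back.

/ɖʐ/, /tɕ/

Voiceless: /ts/ (alveolar), /tʃ/ (postalveolar), /ʈʂ/ (retroflex).
Voiced: /dz/ (alveolar), /dʒ/ (postalveolar), /dʑ/ (alveolo-palatal).
Gaps, from front to back: retroflex lacks voiced (/ɖʐ/); alveolo-palatal lacks voiceless (/tɕ/).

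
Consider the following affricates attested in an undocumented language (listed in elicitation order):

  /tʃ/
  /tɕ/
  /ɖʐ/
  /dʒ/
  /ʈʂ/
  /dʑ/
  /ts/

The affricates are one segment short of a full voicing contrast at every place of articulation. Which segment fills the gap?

/dz/

alveolar: voiceless /ts/, voiced —.
postalveolar: voiceless /tʃ/, voiced /dʒ/.
retroflex: voiceless /ʈʂ/, voiced /ɖʐ/.
alveolo-palatal: voiceless /tɕ/, voiced /dʑ/.
The alveolar row has no voiced member, so the gap is the voiced alveolar affricate /dz/.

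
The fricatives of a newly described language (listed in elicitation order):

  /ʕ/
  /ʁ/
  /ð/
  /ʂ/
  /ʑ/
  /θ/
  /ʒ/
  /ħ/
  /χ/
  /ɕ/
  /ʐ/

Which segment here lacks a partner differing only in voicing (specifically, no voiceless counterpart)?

/ʒ/

Dental: /θ/ ~ /ð/
Retroflex: /ʂ/ ~ /ʐ/
Alveolo-palatal: /ɕ/ ~ /ʑ/
Uvular: /χ/ ~ /ʁ/
Pharyngeal: /ħ/ ~ /ʕ/
Postalveolar: only /ʒ/ (voiced); no voiceless partner.
So /ʒ/ is the unpaired segment.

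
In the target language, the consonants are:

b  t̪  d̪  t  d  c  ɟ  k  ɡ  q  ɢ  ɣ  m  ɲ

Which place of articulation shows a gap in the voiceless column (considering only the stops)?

bilabial: voiceless —, voiced /b/.
dental: voiceless /t̪/, voiced /d̪/.
alveolar: voiceless /t/, voiced /d/.
palatal: voiceless /c/, voiced /ɟ/.
velar: voiceless /k/, voiced /ɡ/.
uvular: voiceless /q/, voiced /ɢ/.
Every place of articulation has a voiceless member except bilabial, where /p/ would be expected.

bilabial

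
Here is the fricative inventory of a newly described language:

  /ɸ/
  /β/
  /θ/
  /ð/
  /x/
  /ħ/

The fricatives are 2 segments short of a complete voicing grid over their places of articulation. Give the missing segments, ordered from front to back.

/ɣ/, /ʕ/

Voiceless: /ɸ/ (bilabial), /θ/ (dental), /x/ (velar), /ħ/ (pharyngeal).
Voiced: /β/ (bilabial), /ð/ (dental).
Gaps, from front to back: velar lacks voiced (/ɣ/); pharyngeal lacks voiced (/ʕ/).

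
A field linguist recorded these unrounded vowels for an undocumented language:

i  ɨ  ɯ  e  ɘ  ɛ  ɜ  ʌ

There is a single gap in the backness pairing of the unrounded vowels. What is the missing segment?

Front: /i/ (high), /e/ (high-mid), /ɛ/ (low-mid).
Central: /ɨ/ (high), /ɘ/ (high-mid), /ɜ/ (low-mid).
Back: /ɯ/ (high), /ʌ/ (low-mid).
The high-mid row has no back member, so the gap is the high-mid back unrounded vowel /ɤ/.

/ɤ/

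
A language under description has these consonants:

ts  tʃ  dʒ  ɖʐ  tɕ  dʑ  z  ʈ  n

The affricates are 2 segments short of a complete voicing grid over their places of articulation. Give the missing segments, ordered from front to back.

alveolar: voiceless /ts/, voiced —.
postalveolar: voiceless /tʃ/, voiced /dʒ/.
retroflex: voiceless —, voiced /ɖʐ/.
alveolo-palatal: voiceless /tɕ/, voiced /dʑ/.
Gaps, from front to back: alveolar lacks voiced (/dz/); retroflex lacks voiceless (/ʈʂ/).

/dz/, /ʈʂ/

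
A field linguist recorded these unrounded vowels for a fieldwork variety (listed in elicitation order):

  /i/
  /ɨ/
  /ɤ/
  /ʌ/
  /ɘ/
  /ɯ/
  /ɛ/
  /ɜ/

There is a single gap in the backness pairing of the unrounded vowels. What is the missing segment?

/e/

height            front     central   back    
high              i         ɨ         ɯ       
high-mid          —         ɘ         ɤ       
low-mid           ɛ         ɜ         ʌ       
The high-mid row has no front member, so the gap is the high-mid front unrounded vowel /e/.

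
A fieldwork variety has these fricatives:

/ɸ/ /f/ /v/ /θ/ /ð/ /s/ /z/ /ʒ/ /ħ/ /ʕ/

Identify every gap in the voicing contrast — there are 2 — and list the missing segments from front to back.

/β/, /ʃ/

Voiceless: /ɸ/ (bilabial), /f/ (labiodental), /θ/ (dental), /s/ (alveolar), /ħ/ (pharyngeal).
Voiced: /v/ (labiodental), /ð/ (dental), /z/ (alveolar), /ʒ/ (postalveolar), /ʕ/ (pharyngeal).
Gaps, from front to back: bilabial lacks voiced (/β/); postalveolar lacks voiceless (/ʃ/).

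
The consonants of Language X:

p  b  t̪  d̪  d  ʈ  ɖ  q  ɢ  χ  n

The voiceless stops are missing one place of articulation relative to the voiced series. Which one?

place of articulation  voiceless  voiced  
bilabial          p         b       
dental            t̪        d̪      
alveolar          —         d       
retroflex         ʈ         ɖ       
uvular            q         ɢ       
Every place of articulation has a voiceless member except alveolar, where /t/ would be expected.

alveolar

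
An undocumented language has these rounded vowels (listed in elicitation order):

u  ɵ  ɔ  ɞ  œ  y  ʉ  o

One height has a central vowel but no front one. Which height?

Front: /y/ (high), /œ/ (low-mid).
Central: /ʉ/ (high), /ɵ/ (high-mid), /ɞ/ (low-mid).
Back: /u/ (high), /o/ (high-mid), /ɔ/ (low-mid).
Every height has a front member except high-mid, where /ø/ would be expected.

high-mid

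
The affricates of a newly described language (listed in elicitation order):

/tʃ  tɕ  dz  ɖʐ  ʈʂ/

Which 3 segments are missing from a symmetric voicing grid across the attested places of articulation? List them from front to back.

/ts/, /dʒ/, /dʑ/

Voiceless: /tʃ/ (postalveolar), /ʈʂ/ (retroflex), /tɕ/ (alveolo-palatal).
Voiced: /dz/ (alveolar), /ɖʐ/ (retroflex).
Gaps, from front to back: alveolar lacks voiceless (/ts/); postalveolar lacks voiced (/dʒ/); alveolo-palatal lacks voiced (/dʑ/).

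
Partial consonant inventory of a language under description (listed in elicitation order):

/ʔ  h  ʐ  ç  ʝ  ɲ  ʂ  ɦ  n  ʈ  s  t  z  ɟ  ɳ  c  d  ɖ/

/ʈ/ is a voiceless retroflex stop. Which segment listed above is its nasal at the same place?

/ɳ/

The nasal at the same place is a retroflex nasal — in this inventory, /ɳ/.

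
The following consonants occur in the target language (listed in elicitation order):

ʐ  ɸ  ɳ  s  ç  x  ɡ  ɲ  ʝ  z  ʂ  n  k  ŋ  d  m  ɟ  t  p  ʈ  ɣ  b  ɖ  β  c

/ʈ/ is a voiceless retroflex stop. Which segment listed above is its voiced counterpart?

/ɖ/

The voiced counterpart is a voiced retroflex stop — in this inventory, /ɖ/.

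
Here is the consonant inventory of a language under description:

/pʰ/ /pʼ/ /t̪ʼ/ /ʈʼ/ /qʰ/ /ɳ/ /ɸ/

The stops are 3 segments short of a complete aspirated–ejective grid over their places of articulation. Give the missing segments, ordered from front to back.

place of articulation  aspirated  ejective
bilabial          pʰ        pʼ      
dental            —         t̪ʼ     
retroflex         —         ʈʼ      
uvular            qʰ        —       
Gaps, from front to back: dental lacks aspirated (/t̪ʰ/); retroflex lacks aspirated (/ʈʰ/); uvular lacks ejective (/qʼ/).

/t̪ʰ/, /ʈʰ/, /qʼ/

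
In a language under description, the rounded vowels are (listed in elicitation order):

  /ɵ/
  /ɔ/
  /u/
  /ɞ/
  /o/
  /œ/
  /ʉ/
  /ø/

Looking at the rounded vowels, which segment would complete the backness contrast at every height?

Front: /ø/ (high-mid), /œ/ (low-mid).
Central: /ʉ/ (high), /ɵ/ (high-mid), /ɞ/ (low-mid).
Back: /u/ (high), /o/ (high-mid), /ɔ/ (low-mid).
The high row has no front member, so the gap is the high front rounded vowel /y/.

/y/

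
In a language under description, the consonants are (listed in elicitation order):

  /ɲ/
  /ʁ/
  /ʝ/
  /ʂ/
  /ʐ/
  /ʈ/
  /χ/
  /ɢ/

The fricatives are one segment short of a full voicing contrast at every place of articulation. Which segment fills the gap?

/ç/

retroflex: voiceless /ʂ/, voiced /ʐ/.
palatal: voiceless —, voiced /ʝ/.
uvular: voiceless /χ/, voiced /ʁ/.
The palatal row has no voiceless member, so the gap is the voiceless palatal fricative /ç/.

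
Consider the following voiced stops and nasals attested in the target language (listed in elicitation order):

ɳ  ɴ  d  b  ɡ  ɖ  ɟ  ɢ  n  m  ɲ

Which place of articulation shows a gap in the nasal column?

velar

bilabial: oral stop /b/, nasal /m/.
alveolar: oral stop /d/, nasal /n/.
retroflex: oral stop /ɖ/, nasal /ɳ/.
palatal: oral stop /ɟ/, nasal /ɲ/.
velar: oral stop /ɡ/, nasal —.
uvular: oral stop /ɢ/, nasal /ɴ/.
Every place of articulation has a nasal member except velar, where /ŋ/ would be expected.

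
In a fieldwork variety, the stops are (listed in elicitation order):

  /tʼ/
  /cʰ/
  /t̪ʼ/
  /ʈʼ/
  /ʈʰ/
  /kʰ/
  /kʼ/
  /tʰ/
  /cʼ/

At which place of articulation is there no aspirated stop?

dental

dental: aspirated —, ejective /t̪ʼ/.
alveolar: aspirated /tʰ/, ejective /tʼ/.
retroflex: aspirated /ʈʰ/, ejective /ʈʼ/.
palatal: aspirated /cʰ/, ejective /cʼ/.
velar: aspirated /kʰ/, ejective /kʼ/.
Every place of articulation has an aspirated member except dental, where /t̪ʰ/ would be expected.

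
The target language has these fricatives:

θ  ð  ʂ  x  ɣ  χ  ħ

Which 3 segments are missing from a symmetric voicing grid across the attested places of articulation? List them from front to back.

Voiceless: /θ/ (dental), /ʂ/ (retroflex), /x/ (velar), /χ/ (uvular), /ħ/ (pharyngeal).
Voiced: /ð/ (dental), /ɣ/ (velar).
Gaps, from front to back: retroflex lacks voiced (/ʐ/); uvular lacks voiced (/ʁ/); pharyngeal lacks voiced (/ʕ/).

/ʐ/, /ʁ/, /ʕ/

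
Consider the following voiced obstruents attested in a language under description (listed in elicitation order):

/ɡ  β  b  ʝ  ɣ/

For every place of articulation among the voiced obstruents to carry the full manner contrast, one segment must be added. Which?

/ɟ/

bilabial: stop /b/, fricative /β/.
palatal: stop —, fricative /ʝ/.
velar: stop /ɡ/, fricative /ɣ/.
The palatal row has no stop member, so the gap is the palatal stop /ɟ/.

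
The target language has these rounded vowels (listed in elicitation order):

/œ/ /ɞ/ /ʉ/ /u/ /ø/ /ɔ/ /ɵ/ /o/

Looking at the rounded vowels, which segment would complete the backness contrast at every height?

/y/

height            front     central   back    
high              —         ʉ         u       
high-mid          ø         ɵ         o       
low-mid           œ         ɞ         ɔ       
The high row has no front member, so the gap is the high front rounded vowel /y/.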